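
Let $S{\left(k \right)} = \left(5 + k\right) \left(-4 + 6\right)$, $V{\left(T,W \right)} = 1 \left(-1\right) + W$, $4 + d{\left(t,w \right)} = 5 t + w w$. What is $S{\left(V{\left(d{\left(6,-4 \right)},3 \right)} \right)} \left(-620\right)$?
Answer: $-8680$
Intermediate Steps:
$d{\left(t,w \right)} = -4 + w^{2} + 5 t$ ($d{\left(t,w \right)} = -4 + \left(5 t + w w\right) = -4 + \left(5 t + w^{2}\right) = -4 + \left(w^{2} + 5 t\right) = -4 + w^{2} + 5 t$)
$V{\left(T,W \right)} = -1 + W$
$S{\left(k \right)} = 10 + 2 k$ ($S{\left(k \right)} = \left(5 + k\right) 2 = 10 + 2 k$)
$S{\left(V{\left(d{\left(6,-4 \right)},3 \right)} \right)} \left(-620\right) = \left(10 + 2 \left(-1 + 3\right)\right) \left(-620\right) = \left(10 + 2 \cdot 2\right) \left(-620\right) = \left(10 + 4\right) \left(-620\right) = 14 \left(-620\right) = -8680$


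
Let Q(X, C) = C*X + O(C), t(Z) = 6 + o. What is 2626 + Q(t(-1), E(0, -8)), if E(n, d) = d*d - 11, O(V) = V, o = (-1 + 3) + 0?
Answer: 3103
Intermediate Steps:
o = 2 (o = 2 + 0 = 2)
E(n, d) = -11 + d² (E(n, d) = d² - 11 = -11 + d²)
t(Z) = 8 (t(Z) = 6 + 2 = 8)
Q(X, C) = C + C*X (Q(X, C) = C*X + C = C + C*X)
2626 + Q(t(-1), E(0, -8)) = 2626 + (-11 + (-8)²)*(1 + 8) = 2626 + (-11 + 64)*9 = 2626 + 53*9 = 2626 + 477 = 3103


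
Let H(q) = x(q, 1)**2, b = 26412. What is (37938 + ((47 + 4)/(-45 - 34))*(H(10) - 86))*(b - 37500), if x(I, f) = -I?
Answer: -33223950144/79 ≈ -4.2056e+8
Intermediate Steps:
H(q) = q**2 (H(q) = (-q)**2 = q**2)
(37938 + ((47 + 4)/(-45 - 34))*(H(10) - 86))*(b - 37500) = (37938 + ((47 + 4)/(-45 - 34))*(10**2 - 86))*(26412 - 37500) = (37938 + (51/(-79))*(100 - 86))*(-11088) = (37938 + (51*(-1/79))*14)*(-11088) = (37938 - 51/79*14)*(-11088) = (37938 - 714/79)*(-11088) = (2996388/79)*(-11088) = -33223950144/79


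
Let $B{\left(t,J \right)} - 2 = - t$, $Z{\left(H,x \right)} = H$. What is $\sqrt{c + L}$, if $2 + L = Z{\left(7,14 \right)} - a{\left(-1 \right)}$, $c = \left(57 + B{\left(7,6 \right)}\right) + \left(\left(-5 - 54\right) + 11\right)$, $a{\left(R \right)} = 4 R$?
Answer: $\sqrt{13} \approx 3.6056$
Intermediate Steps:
$B{\left(t,J \right)} = 2 - t$
$c = 4$ ($c = \left(57 + \left(2 - 7\right)\right) + \left(\left(-5 - 54\right) + 11\right) = \left(57 + \left(2 - 7\right)\right) + \left(-59 + 11\right) = \left(57 - 5\right) - 48 = 52 - 48 = 4$)
$L = 9$ ($L = -2 + \left(7 - 4 \left(-1\right)\right) = -2 + \left(7 - -4\right) = -2 + \left(7 + 4\right) = -2 + 11 = 9$)
$\sqrt{c + L} = \sqrt{4 + 9} = \sqrt{13}$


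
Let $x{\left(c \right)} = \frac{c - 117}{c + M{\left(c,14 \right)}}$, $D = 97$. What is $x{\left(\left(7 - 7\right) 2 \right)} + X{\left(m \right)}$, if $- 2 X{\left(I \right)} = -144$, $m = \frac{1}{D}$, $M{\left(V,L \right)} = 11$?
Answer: $\frac{675}{11} \approx 61.364$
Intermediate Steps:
$m = \frac{1}{97} \approx 0.010309$
$X{\left(I \right)} = 72$ ($X{\left(I \right)} = \left(- \frac{1}{2}\right) \left(-144\right) = 72$)
$x{\left(c \right)} = \frac{-117 + c}{11 + c}$ ($x{\left(c \right)} = \frac{c - 117}{c + 11} = \frac{-117 + c}{11 + c}$)
$x{\left(\left(7 - 7\right) 2 \right)} + X{\left(m \right)} = \frac{-117 + \left(7 - 7\right) 2}{11 + \left(7 - 7\right) 2} + 72 = \frac{-117 + 0 \cdot 2}{11 + 0 \cdot 2} + 72 = \frac{-117 + 0}{11 + 0} + 72 = \frac{1}{11} \left(-117\right) + 72 = - \frac{117}{11} + 72 = \frac{675}{11}$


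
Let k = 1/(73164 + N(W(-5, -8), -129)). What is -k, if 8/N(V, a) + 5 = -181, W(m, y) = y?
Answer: -93/6804248 ≈ -1.3668e-5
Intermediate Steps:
N(V, a) = -4/93 (N(V, a) = 8/(-5 - 181) = 8/(-186) = 8*(-1/186) = -4/93)
k = 93/6804248 (k = 1/(73164 - 4/93) = 1/(6804248/93) = 93/6804248 ≈ 1.3668e-5)
-k = -1*93/6804248 = -93/6804248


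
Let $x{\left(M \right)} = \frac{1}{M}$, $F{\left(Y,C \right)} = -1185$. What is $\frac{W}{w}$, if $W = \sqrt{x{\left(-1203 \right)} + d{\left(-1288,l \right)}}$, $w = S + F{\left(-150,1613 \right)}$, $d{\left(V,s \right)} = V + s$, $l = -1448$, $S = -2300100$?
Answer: $- \frac{i \sqrt{3959565027}}{2768445855} \approx - 2.2729 \cdot 10^{-5} i$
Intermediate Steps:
$w = -2301285$ ($w = -2300100 - 1185 = -2301285$)
$W = \frac{i \sqrt{3959565027}}{1203}$ ($W = \sqrt{\frac{1}{-1203} - 2736} = \sqrt{- \frac{1}{1203} - 2736} = \sqrt{- \frac{3291409}{1203}} = \frac{i \sqrt{3959565027}}{1203} \approx 52.307 i$)
$\frac{W}{w} = \frac{\frac{1}{1203} i \sqrt{3959565027}}{-2301285} = \frac{i \sqrt{3959565027}}{1203} \left(- \frac{1}{2301285}\right) = - \frac{i \sqrt{3959565027}}{2768445855}$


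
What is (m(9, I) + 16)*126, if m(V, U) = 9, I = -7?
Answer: 3150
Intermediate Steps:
(m(9, I) + 16)*126 = (9 + 16)*126 = 25*126 = 3150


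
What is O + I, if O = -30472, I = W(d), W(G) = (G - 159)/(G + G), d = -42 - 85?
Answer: -3869801/127 ≈ -30471.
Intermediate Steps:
d = -127
W(G) = (-159 + G)/(2*G) (W(G) = (-159 + G)/((2*G)) = (-159 + G)*(1/(2*G)) = (-159 + G)/(2*G))
I = 143/127 (I = (½)*(-159 - 127)/(-127) = (½)*(-1/127)*(-286) = 143/127 ≈ 1.1260)
O + I = -30472 + 143/127 = -3869801/127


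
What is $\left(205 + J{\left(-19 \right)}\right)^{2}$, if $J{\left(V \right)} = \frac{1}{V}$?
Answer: $\frac{15163236}{361} \approx 42003.0$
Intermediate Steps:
$\left(205 + J{\left(-19 \right)}\right)^{2} = \left(205 + \frac{1}{-19}\right)^{2} = \left(205 - \frac{1}{19}\right)^{2} = \left(\frac{3894}{19}\right)^{2} = \frac{15163236}{361}$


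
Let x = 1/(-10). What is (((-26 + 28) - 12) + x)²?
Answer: 10201/100 ≈ 102.01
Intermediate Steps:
x = -⅒ ≈ -0.10000
(((-26 + 28) - 12) + x)² = (((-26 + 28) - 12) - ⅒)² = ((2 - 12) - ⅒)² = (-10 - ⅒)² = (-101/10)² = 10201/100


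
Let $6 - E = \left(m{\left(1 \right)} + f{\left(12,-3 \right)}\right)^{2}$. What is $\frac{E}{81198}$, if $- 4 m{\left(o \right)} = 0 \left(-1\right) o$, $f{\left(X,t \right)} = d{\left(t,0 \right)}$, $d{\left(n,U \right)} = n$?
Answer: $- \frac{1}{27066} \approx -3.6947 \cdot 10^{-5}$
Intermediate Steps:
$f{\left(X,t \right)} = t$
$m{\left(o \right)} = 0$ ($m{\left(o \right)} = - \frac{0 \left(-1\right) o}{4} = - \frac{0 o}{4} = \left(- \frac{1}{4}\right) 0 = 0$)
$E = -3$ ($E = 6 - \left(0 - 3\right)^{2} = 6 - \left(-3\right)^{2} = 6 - 9 = -3$)
$\frac{E}{81198} = - \frac{3}{81198} = \left(-3\right) \frac{1}{81198} = - \frac{1}{27066}$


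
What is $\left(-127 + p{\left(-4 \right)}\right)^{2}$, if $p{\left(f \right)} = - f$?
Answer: $15129$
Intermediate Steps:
$\left(-127 + p{\left(-4 \right)}\right)^{2} = \left(-127 - -4\right)^{2} = \left(-127 + 4\right)^{2} = \left(-123\right)^{2} = 15129$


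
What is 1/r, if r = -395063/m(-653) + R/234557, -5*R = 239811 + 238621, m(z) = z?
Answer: 765828605/463011544359 ≈ 0.0016540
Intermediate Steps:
R = -478432/5 (R = -(239811 + 238621)/5 = -⅕*478432 = -478432/5 ≈ -95686.)
r = 463011544359/765828605 (r = -395063/(-653) - 478432/5/234557 = -395063*(-1/653) - 478432/5*1/234557 = 395063/653 - 478432/1172785 = 463011544359/765828605 ≈ 604.59)
1/r = 1/(463011544359/765828605) = 765828605/463011544359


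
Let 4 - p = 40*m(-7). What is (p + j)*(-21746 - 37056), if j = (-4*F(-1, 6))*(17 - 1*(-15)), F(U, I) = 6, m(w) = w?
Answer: 28460168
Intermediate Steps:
p = 284 (p = 4 - 40*(-7) = 4 - 1*(-280) = 4 + 280 = 284)
j = -768 (j = (-4*6)*(17 - 1*(-15)) = -24*(17 + 15) = -24*32 = -768)
(p + j)*(-21746 - 37056) = (284 - 768)*(-21746 - 37056) = -484*(-58802) = 28460168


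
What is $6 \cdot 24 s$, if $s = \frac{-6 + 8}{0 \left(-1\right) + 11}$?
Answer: $\frac{288}{11} \approx 26.182$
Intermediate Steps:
$s = \frac{2}{11}$ ($s = \frac{2}{0 + 11} = \frac{2}{11} \approx 0.18182$)
$6 \cdot 24 s = 6 \cdot 24 \cdot \frac{2}{11} = 144 \cdot \frac{2}{11} = \frac{288}{11}$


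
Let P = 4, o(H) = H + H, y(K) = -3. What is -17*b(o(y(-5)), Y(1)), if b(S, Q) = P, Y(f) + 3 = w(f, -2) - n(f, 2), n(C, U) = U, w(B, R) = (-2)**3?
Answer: -68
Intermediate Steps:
w(B, R) = -8
o(H) = 2*H
Y(f) = -13 (Y(f) = -3 + (-8 - 1*2) = -3 + (-8 - 2) = -3 - 10 = -13)
b(S, Q) = 4
-17*b(o(y(-5)), Y(1)) = -17*4 = -68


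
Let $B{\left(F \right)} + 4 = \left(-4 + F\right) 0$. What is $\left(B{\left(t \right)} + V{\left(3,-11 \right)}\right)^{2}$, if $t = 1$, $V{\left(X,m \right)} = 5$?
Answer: $1$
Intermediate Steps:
$B{\left(F \right)} = -4$ ($B{\left(F \right)} = -4 + \left(-4 + F\right) 0 = -4 + 0 = -4$)
$\left(B{\left(t \right)} + V{\left(3,-11 \right)}\right)^{2} = \left(-4 + 5\right)^{2} = 1^{2} = 1$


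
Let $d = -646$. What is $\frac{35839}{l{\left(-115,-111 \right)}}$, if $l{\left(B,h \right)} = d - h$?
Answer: $- \frac{35839}{535} \approx -66.989$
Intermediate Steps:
$l{\left(B,h \right)} = -646 - h$
$\frac{35839}{l{\left(-115,-111 \right)}} = \frac{35839}{-646 - -111} = \frac{35839}{-646 + 111} = \frac{35839}{-535} = 35839 \left(- \frac{1}{535}\right) = - \frac{35839}{535}$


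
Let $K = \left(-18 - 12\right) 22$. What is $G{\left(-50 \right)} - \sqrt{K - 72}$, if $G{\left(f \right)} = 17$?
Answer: $17 - 2 i \sqrt{183} \approx 17.0 - 27.056 i$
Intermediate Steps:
$K = -660$ ($K = \left(-18 - 12\right) 22 = \left(-30\right) 22 = -660$)
$G{\left(-50 \right)} - \sqrt{K - 72} = 17 - \sqrt{-660 - 72} = 17 - \sqrt{-732} = 17 - 2 i \sqrt{183}$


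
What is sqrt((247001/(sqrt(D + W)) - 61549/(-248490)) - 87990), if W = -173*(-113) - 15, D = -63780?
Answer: sqrt(-295457797847156068831190 - 18745112789733097350*I*sqrt(44246))/1832448090 ≈ 1.9793 - 296.64*I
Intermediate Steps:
W = 19534 (W = 19549 - 15 = 19534)
sqrt((247001/(sqrt(D + W)) - 61549/(-248490)) - 87990) = sqrt((247001/(sqrt(-63780 + 19534)) - 61549/(-248490)) - 87990) = sqrt((247001/(sqrt(-44246)) - 61549*(-1/248490)) - 87990) = sqrt((247001/((I*sqrt(44246))) + 61549/248490) - 87990) = sqrt((247001*(-I*sqrt(44246)/44246) + 61549/248490) - 87990) = sqrt((-247001*I*sqrt(44246)/44246 + 61549/248490) - 87990) = sqrt((61549/248490 - 247001*I*sqrt(44246)/44246) - 87990) = sqrt(-21864573551/248490 - 247001*I*sqrt(44246)/44246)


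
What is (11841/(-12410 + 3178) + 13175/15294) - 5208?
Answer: -367699449959/70597104 ≈ -5208.4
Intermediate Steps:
(11841/(-12410 + 3178) + 13175/15294) - 5208 = (11841/(-9232) + 13175*(1/15294)) - 5208 = (11841*(-1/9232) + 13175/15294) - 5208 = (-11841/9232 + 13175/15294) - 5208 = -29732327/70597104 - 5208 = -367699449959/70597104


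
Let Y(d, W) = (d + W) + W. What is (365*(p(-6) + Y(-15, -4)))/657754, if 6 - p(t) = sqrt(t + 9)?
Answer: -6205/657754 - 365*sqrt(3)/657754 ≈ -0.010395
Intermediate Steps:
p(t) = 6 - sqrt(9 + t) (p(t) = 6 - sqrt(t + 9) = 6 - sqrt(9 + t))
Y(d, W) = d + 2*W (Y(d, W) = (W + d) + W = d + 2*W)
(365*(p(-6) + Y(-15, -4)))/657754 = (365*((6 - sqrt(9 - 6)) + (-15 + 2*(-4))))/657754 = (365*((6 - sqrt(3)) + (-15 - 8)))*(1/657754) = (365*((6 - sqrt(3)) - 23))*(1/657754) = (365*(-17 - sqrt(3)))*(1/657754) = (-6205 - 365*sqrt(3))*(1/657754) = -6205/657754 - 365*sqrt(3)/657754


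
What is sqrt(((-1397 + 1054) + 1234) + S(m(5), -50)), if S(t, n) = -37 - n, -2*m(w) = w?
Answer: 2*sqrt(226) ≈ 30.067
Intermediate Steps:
m(w) = -w/2
sqrt(((-1397 + 1054) + 1234) + S(m(5), -50)) = sqrt(((-1397 + 1054) + 1234) + (-37 - 1*(-50))) = sqrt((-343 + 1234) + (-37 + 50)) = sqrt(891 + 13) = sqrt(904) = 2*sqrt(226)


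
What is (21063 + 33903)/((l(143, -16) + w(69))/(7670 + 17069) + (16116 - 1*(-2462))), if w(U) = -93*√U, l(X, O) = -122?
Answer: 23146935092235240/7823448058683097 + 14051306698*√69/23470344176049291 ≈ 2.9587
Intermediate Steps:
(21063 + 33903)/((l(143, -16) + w(69))/(7670 + 17069) + (16116 - 1*(-2462))) = (21063 + 33903)/((-122 - 93*√69)/(7670 + 17069) + (16116 - 1*(-2462))) = 54966/((-122 - 93*√69)/24739 + (16116 + 2462)) = 54966/((-122 - 93*√69)*(1/24739) + 18578) = 54966/((-122/24739 - 93*√69/24739) + 18578) = 54966/(459601020/24739 - 93*√69/24739)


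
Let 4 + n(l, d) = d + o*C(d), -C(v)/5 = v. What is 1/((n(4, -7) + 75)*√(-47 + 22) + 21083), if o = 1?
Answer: 21083/444737914 - 495*I/444737914 ≈ 4.7405e-5 - 1.113e-6*I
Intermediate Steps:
C(v) = -5*v
n(l, d) = -4 - 4*d (n(l, d) = -4 + (d + 1*(-5*d)) = -4 + (d - 5*d) = -4 - 4*d)
1/((n(4, -7) + 75)*√(-47 + 22) + 21083) = 1/(((-4 - 4*(-7)) + 75)*√(-47 + 22) + 21083) = 1/(((-4 + 28) + 75)*√(-25) + 21083) = 1/((24 + 75)*(5*I) + 21083) = 1/(99*(5*I) + 21083) = 1/(495*I + 21083) = 1/(21083 + 495*I) = (21083 - 495*I)/444737914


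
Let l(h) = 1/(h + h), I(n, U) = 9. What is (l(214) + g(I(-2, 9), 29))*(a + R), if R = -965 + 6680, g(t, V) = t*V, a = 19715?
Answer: 1420379935/214 ≈ 6.6373e+6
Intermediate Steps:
l(h) = 1/(2*h)
g(t, V) = V*t
R = 5715
(l(214) + g(I(-2, 9), 29))*(a + R) = ((1/2)/214 + 29*9)*(19715 + 5715) = ((1/2)*(1/214) + 261)*25430 = (1/428 + 261)*25430 = (111709/428)*25430 = 1420379935/214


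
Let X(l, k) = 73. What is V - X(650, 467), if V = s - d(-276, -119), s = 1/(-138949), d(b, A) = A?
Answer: 6391653/138949 ≈ 46.000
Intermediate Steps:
s = -1/138949 ≈ -7.1969e-6
V = 16534930/138949 (V = -1/138949 - 1*(-119) = -1/138949 + 119 = 16534930/138949 ≈ 119.00)
V - X(650, 467) = 16534930/138949 - 1*73 = 16534930/138949 - 73 = 6391653/138949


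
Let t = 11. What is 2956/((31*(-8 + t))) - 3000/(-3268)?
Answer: 2484802/75981 ≈ 32.703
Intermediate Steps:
2956/((31*(-8 + t))) - 3000/(-3268) = 2956/((31*(-8 + 11))) - 3000/(-3268) = 2956/((31*3)) - 3000*(-1/3268) = 2956/93 + 750/817 = 2484802/75981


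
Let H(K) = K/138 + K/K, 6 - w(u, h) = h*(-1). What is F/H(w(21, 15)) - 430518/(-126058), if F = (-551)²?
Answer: 880252110461/3340537 ≈ 2.6351e+5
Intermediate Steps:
F = 303601
w(u, h) = 6 + h (w(u, h) = 6 - h*(-1) = 6 - (-1)*h = 6 + h)
H(K) = 1 + K/138 (H(K) = K*(1/138) + 1 = K/138 + 1 = 1 + K/138)
F/H(w(21, 15)) - 430518/(-126058) = 303601/(1 + (6 + 15)/138) - 430518/(-126058) = 303601/(1 + (1/138)*21) - 430518*(-1/126058) = 303601/(1 + 7/46) + 215259/63029 = 303601/(53/46) + 215259/63029 = 303601*(46/53) + 215259/63029 = 13965646/53 + 215259/63029 = 880252110461/3340537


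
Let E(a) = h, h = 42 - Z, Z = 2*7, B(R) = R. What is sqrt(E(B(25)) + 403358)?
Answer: sqrt(403386) ≈ 635.13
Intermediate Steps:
Z = 14
h = 28 (h = 42 - 1*14 = 42 - 14 = 28)
E(a) = 28
sqrt(E(B(25)) + 403358) = sqrt(28 + 403358) = sqrt(403386)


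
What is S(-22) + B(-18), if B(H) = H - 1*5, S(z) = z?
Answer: -45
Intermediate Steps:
B(H) = -5 + H (B(H) = H - 5 = -5 + H)
S(-22) + B(-18) = -22 + (-5 - 18) = -22 - 23 = -45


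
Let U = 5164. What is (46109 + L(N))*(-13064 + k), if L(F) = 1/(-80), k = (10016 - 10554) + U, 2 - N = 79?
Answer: -15562705461/40 ≈ -3.8907e+8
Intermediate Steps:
N = -77 (N = 2 - 1*79 = 2 - 79 = -77)
k = 4626 (k = (10016 - 10554) + 5164 = -538 + 5164 = 4626)
L(F) = -1/80
(46109 + L(N))*(-13064 + k) = (46109 - 1/80)*(-13064 + 4626) = (3688719/80)*(-8438) = -15562705461/40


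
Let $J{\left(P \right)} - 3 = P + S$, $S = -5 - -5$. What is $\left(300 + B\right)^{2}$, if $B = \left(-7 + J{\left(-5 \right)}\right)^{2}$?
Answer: $145161$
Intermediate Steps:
$S = 0$ ($S = -5 + 5 = 0$)
$J{\left(P \right)} = 3 + P$ ($J{\left(P \right)} = 3 + \left(P + 0\right) = 3 + P$)
$B = 81$ ($B = \left(-7 + \left(3 - 5\right)\right)^{2} = \left(-7 - 2\right)^{2} = \left(-9\right)^{2} = 81$)
$\left(300 + B\right)^{2} = \left(300 + 81\right)^{2} = 381^{2} = 145161$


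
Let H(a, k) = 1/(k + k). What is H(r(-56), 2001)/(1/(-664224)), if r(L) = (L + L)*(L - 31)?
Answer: -110704/667 ≈ -165.97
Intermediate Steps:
r(L) = 2*L*(-31 + L) (r(L) = (2*L)*(-31 + L) = 2*L*(-31 + L))
H(a, k) = 1/(2*k)
H(r(-56), 2001)/(1/(-664224)) = ((½)/2001)/(1/(-664224)) = ((½)*(1/2001))/(-1/664224) = (1/4002)*(-664224) = -110704/667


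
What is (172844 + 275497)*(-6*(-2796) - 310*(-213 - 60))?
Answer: 45464467446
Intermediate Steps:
(172844 + 275497)*(-6*(-2796) - 310*(-213 - 60)) = 448341*(16776 - 310*(-273)) = 448341*(16776 + 84630) = 448341*101406 = 45464467446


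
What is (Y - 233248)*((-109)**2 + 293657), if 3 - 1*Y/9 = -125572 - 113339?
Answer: 585709624164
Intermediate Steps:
Y = 2150226 (Y = 27 - 9*(-125572 - 113339) = 27 - 9*(-238911) = 27 + 2150199 = 2150226)
(Y - 233248)*((-109)**2 + 293657) = (2150226 - 233248)*((-109)**2 + 293657) = 1916978*(11881 + 293657) = 1916978*305538 = 585709624164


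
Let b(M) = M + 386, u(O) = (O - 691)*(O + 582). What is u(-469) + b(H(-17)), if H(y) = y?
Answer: -130711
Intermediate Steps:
u(O) = (-691 + O)*(582 + O)
b(M) = 386 + M
u(-469) + b(H(-17)) = (-402162 + (-469)**2 - 109*(-469)) + (386 - 17) = (-402162 + 219961 + 51121) + 369 = -131080 + 369 = -130711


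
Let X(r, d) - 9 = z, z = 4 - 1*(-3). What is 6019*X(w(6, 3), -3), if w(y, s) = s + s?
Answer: 96304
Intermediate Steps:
z = 7 (z = 4 + 3 = 7)
w(y, s) = 2*s
X(r, d) = 16 (X(r, d) = 9 + 7 = 16)
6019*X(w(6, 3), -3) = 6019*16 = 96304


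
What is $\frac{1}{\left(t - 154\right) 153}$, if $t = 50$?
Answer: $- \frac{1}{15912} \approx -6.2846 \cdot 10^{-5}$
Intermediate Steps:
$\frac{1}{\left(t - 154\right) 153} = \frac{1}{\left(50 - 154\right) 153} = \frac{1}{\left(-104\right) 153} = \frac{1}{-15912} = - \frac{1}{15912}$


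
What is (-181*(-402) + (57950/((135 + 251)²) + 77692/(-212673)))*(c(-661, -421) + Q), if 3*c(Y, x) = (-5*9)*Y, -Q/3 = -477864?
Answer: 554701550107615648283/5281237718 ≈ 1.0503e+11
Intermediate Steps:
Q = 1433592 (Q = -3*(-477864) = 1433592)
c(Y, x) = -15*Y (c(Y, x) = ((-5*9)*Y)/3 = (-45*Y)/3 = -15*Y)
(-181*(-402) + (57950/((135 + 251)²) + 77692/(-212673)))*(c(-661, -421) + Q) = (-181*(-402) + (57950/((135 + 251)²) + 77692/(-212673)))*(-15*(-661) + 1433592) = (72762 + (57950/(386²) + 77692*(-1/212673)))*(9915 + 1433592) = (72762 + (57950/148996 - 77692/212673))*1443507 = (72762 + (57950*(1/148996) - 77692/212673))*1443507 = (72762 + (28975/74498 - 77692/212673))*1443507 = (72762 + 374301559/15843713154)*1443507 = (1152820630812907/15843713154)*1443507 = 554701550107615648283/5281237718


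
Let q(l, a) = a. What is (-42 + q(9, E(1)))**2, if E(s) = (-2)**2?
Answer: 1444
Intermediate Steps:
E(s) = 4
(-42 + q(9, E(1)))**2 = (-42 + 4)**2 = (-38)**2 = 1444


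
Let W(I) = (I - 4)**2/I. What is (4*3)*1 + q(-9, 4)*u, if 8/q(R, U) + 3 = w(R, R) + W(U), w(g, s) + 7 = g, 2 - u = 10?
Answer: 292/19 ≈ 15.368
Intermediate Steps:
u = -8 (u = 2 - 1*10 = 2 - 10 = -8)
w(g, s) = -7 + g
W(I) = (-4 + I)**2/I
q(R, U) = 8/(-10 + R + (-4 + U)**2/U) (q(R, U) = 8/(-3 + ((-7 + R) + (-4 + U)**2/U)) = 8/(-3 + (-7 + R + (-4 + U)**2/U)) = 8/(-10 + R + (-4 + U)**2/U))
(4*3)*1 + q(-9, 4)*u = (4*3)*1 + (8*4/((-4 + 4)**2 + 4*(-10 - 9)))*(-8) = 12*1 + (8*4/(0**2 + 4*(-19)))*(-8) = 12 + (8*4/(0 - 76))*(-8) = 12 + (8*4/(-76))*(-8) = 12 + (8*4*(-1/76))*(-8) = 12 - 8/19*(-8) = 12 + 64/19 = 292/19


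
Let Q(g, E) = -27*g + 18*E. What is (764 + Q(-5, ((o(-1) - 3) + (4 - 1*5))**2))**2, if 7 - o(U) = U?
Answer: 1408969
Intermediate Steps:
o(U) = 7 - U
(764 + Q(-5, ((o(-1) - 3) + (4 - 1*5))**2))**2 = (764 + (-27*(-5) + 18*(((7 - 1*(-1)) - 3) + (4 - 1*5))**2))**2 = (764 + (135 + 18*(((7 + 1) - 3) + (4 - 5))**2))**2 = (764 + (135 + 18*((8 - 3) - 1)**2))**2 = (764 + (135 + 18*(5 - 1)**2))**2 = (764 + (135 + 18*4**2))**2 = (764 + (135 + 18*16))**2 = (764 + (135 + 288))**2 = (764 + 423)**2 = 1187**2 = 1408969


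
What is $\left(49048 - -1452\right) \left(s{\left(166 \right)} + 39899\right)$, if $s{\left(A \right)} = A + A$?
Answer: $2031665500$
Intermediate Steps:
$s{\left(A \right)} = 2 A$
$\left(49048 - -1452\right) \left(s{\left(166 \right)} + 39899\right) = \left(49048 - -1452\right) \left(2 \cdot 166 + 39899\right) = \left(49048 + 1452\right) \left(332 + 39899\right) = 50500 \cdot 40231 = 2031665500$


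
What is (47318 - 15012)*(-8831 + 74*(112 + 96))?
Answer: 211959666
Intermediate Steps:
(47318 - 15012)*(-8831 + 74*(112 + 96)) = 32306*(-8831 + 74*208) = 32306*(-8831 + 15392) = 32306*6561 = 211959666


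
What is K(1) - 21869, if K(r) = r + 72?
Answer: -21796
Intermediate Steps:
K(r) = 72 + r
K(1) - 21869 = (72 + 1) - 21869 = 73 - 21869 = -21796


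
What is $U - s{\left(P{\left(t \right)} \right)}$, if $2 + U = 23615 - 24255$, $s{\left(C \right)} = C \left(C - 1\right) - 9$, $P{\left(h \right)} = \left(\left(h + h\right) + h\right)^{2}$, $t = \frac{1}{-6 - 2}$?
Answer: $- \frac{2592273}{4096} \approx -632.88$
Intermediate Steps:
$t = - \frac{1}{8}$ ($t = \frac{1}{-8} = - \frac{1}{8} \approx -0.125$)
$P{\left(h \right)} = 9 h^{2}$ ($P{\left(h \right)} = \left(2 h + h\right)^{2} = \left(3 h\right)^{2} = 9 h^{2}$)
$s{\left(C \right)} = -9 + C \left(-1 + C\right)$ ($s{\left(C \right)} = C \left(-1 + C\right) - 9 = -9 + C \left(-1 + C\right)$)
$U = -642$ ($U = -2 + \left(23615 - 24255\right) = -2 - 640 = -642$)
$U - s{\left(P{\left(t \right)} \right)} = -642 - \left(-9 + \left(9 \left(- \frac{1}{8}\right)^{2}\right)^{2} - 9 \left(- \frac{1}{8}\right)^{2}\right) = -642 - \left(-9 + \left(9 \cdot \frac{1}{64}\right)^{2} - 9 \cdot \frac{1}{64}\right) = -642 - \left(-9 + \left(\frac{9}{64}\right)^{2} - \frac{9}{64}\right) = -642 - \left(-9 + \frac{81}{4096} - \frac{9}{64}\right) = -642 - - \frac{37359}{4096} = -642 + \frac{37359}{4096} = - \frac{2592273}{4096}$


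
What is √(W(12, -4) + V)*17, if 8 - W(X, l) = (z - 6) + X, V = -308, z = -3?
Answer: 17*I*√303 ≈ 295.92*I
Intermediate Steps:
W(X, l) = 17 - X (W(X, l) = 8 - ((-3 - 6) + X) = 8 - (-9 + X) = 8 + (9 - X) = 17 - X)
√(W(12, -4) + V)*17 = √((17 - 1*12) - 308)*17 = √((17 - 12) - 308)*17 = √(5 - 308)*17 = √(-303)*17 = (I*√303)*17 = 17*I*√303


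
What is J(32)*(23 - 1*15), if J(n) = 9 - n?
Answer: -184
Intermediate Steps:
J(32)*(23 - 1*15) = (9 - 1*32)*(23 - 1*15) = (9 - 32)*(23 - 15) = -23*8 = -184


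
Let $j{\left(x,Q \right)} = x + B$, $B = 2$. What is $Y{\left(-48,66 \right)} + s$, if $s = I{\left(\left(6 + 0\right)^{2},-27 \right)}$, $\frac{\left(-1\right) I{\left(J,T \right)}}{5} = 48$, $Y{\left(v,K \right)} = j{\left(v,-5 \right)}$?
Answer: $-286$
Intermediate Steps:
$j{\left(x,Q \right)} = 2 + x$ ($j{\left(x,Q \right)} = x + 2 = 2 + x$)
$Y{\left(v,K \right)} = 2 + v$
$I{\left(J,T \right)} = -240$ ($I{\left(J,T \right)} = \left(-5\right) 48 = -240$)
$s = -240$
$Y{\left(-48,66 \right)} + s = \left(2 - 48\right) - 240 = -46 - 240 = -286$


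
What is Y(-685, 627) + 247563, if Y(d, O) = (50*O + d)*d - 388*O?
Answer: -21001238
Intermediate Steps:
Y(d, O) = -388*O + d*(d + 50*O) (Y(d, O) = (d + 50*O)*d - 388*O = d*(d + 50*O) - 388*O = -388*O + d*(d + 50*O))
Y(-685, 627) + 247563 = ((-685)² - 388*627 + 50*627*(-685)) + 247563 = (469225 - 243276 - 21474750) + 247563 = -21248801 + 247563 = -21001238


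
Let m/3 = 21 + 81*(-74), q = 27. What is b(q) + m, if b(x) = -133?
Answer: -18052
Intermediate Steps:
m = -17919 (m = 3*(21 + 81*(-74)) = 3*(21 - 5994) = 3*(-5973) = -17919)
b(q) + m = -133 - 17919 = -18052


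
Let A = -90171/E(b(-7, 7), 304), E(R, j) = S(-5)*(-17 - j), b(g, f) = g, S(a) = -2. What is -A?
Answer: 30057/214 ≈ 140.45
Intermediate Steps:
E(R, j) = 34 + 2*j (E(R, j) = -2*(-17 - j) = 34 + 2*j)
A = -30057/214 (A = -90171/(34 + 2*304) = -90171/(34 + 608) = -90171/642 = -90171*1/642 = -30057/214 ≈ -140.45)
-A = -1*(-30057/214) = 30057/214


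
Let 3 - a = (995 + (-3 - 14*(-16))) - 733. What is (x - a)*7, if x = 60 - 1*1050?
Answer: -3570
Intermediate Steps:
a = -480 (a = 3 - ((995 + (-3 - 14*(-16))) - 733) = 3 - ((995 + (-3 + 224)) - 733) = 3 - ((995 + 221) - 733) = 3 - (1216 - 733) = 3 - 1*483 = 3 - 483 = -480)
x = -990 (x = 60 - 1050 = -990)
(x - a)*7 = (-990 - 1*(-480))*7 = (-990 + 480)*7 = -510*7 = -3570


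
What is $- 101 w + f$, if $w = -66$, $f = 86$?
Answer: $6752$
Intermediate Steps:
$- 101 w + f = \left(-101\right) \left(-66\right) + 86 = 6666 + 86 = 6752$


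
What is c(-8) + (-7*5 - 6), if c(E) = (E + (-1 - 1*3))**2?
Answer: 103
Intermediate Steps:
c(E) = (-4 + E)**2 (c(E) = (E + (-1 - 3))**2 = (E - 4)**2 = (-4 + E)**2)
c(-8) + (-7*5 - 6) = (-4 - 8)**2 + (-7*5 - 6) = (-12)**2 + (-35 - 6) = 144 - 41 = 103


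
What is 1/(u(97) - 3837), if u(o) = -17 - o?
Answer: -1/3951 ≈ -0.00025310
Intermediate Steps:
1/(u(97) - 3837) = 1/((-17 - 1*97) - 3837) = 1/((-17 - 97) - 3837) = 1/(-114 - 3837) = 1/(-3951) = -1/3951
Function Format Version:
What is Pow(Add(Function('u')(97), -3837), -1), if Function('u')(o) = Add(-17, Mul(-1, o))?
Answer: Rational(-1, 3951) ≈ -0.00025310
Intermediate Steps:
Pow(Add(Function('u')(97), -3837), -1) = Pow(Add(Add(-17, Mul(-1, 97)), -3837), -1) = Pow(Add(Add(-17, -97), -3837), -1) = Pow(Add(-114, -3837), -1) = Pow(-3951, -1) = Rational(-1, 3951)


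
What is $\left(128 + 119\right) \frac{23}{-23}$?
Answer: $-247$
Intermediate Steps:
$\left(128 + 119\right) \frac{23}{-23} = 247 \cdot 23 \left(- \frac{1}{23}\right) = 247 \left(-1\right) = -247$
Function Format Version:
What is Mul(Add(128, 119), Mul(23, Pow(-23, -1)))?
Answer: -247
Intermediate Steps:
Mul(Add(128, 119), Mul(23, Pow(-23, -1))) = Mul(247, Mul(23, Rational(-1, 23))) = Mul(247, -1) = -247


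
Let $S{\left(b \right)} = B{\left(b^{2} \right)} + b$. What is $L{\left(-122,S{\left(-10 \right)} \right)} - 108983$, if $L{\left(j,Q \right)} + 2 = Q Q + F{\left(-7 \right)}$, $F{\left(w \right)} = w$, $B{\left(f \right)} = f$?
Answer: $-100892$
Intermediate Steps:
$S{\left(b \right)} = b + b^{2}$ ($S{\left(b \right)} = b^{2} + b = b + b^{2}$)
$L{\left(j,Q \right)} = -9 + Q^{2}$ ($L{\left(j,Q \right)} = -2 + \left(Q Q - 7\right) = -2 + \left(Q^{2} - 7\right) = -2 + \left(-7 + Q^{2}\right) = -9 + Q^{2}$)
$L{\left(-122,S{\left(-10 \right)} \right)} - 108983 = \left(-9 + \left(- 10 \left(1 - 10\right)\right)^{2}\right) - 108983 = \left(-9 + \left(\left(-10\right) \left(-9\right)\right)^{2}\right) - 108983 = \left(-9 + 90^{2}\right) - 108983 = \left(-9 + 8100\right) - 108983 = 8091 - 108983 = -100892$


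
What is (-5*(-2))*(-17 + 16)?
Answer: -10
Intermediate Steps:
(-5*(-2))*(-17 + 16) = 10*(-1) = -10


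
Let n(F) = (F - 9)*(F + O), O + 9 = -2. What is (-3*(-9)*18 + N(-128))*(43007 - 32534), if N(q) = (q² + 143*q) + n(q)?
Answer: 184419057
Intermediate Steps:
O = -11 (O = -9 - 2 = -11)
n(F) = (-11 + F)*(-9 + F) (n(F) = (F - 9)*(F - 11) = (-9 + F)*(-11 + F) = (-11 + F)*(-9 + F))
N(q) = 99 + 2*q² + 123*q (N(q) = (q² + 143*q) + (99 + q² - 20*q) = 99 + 2*q² + 123*q)
(-3*(-9)*18 + N(-128))*(43007 - 32534) = (-3*(-9)*18 + (99 + 2*(-128)² + 123*(-128)))*(43007 - 32534) = (27*18 + (99 + 2*16384 - 15744))*10473 = (486 + (99 + 32768 - 15744))*10473 = (486 + 17123)*10473 = 17609*10473 = 184419057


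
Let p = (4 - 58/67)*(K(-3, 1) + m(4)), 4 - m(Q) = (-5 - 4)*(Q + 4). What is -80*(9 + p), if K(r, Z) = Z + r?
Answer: -1291440/67 ≈ -19275.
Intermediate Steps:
m(Q) = 40 + 9*Q (m(Q) = 4 - (-5 - 4)*(Q + 4) = 4 - (-9)*(4 + Q) = 4 - (-36 - 9*Q) = 4 + (36 + 9*Q) = 40 + 9*Q)
p = 15540/67 (p = (4 - 58/67)*((1 - 3) + (40 + 9*4)) = (4 - 58*1/67)*(-2 + (40 + 36)) = (4 - 58/67)*(-2 + 76) = (210/67)*74 = 15540/67 ≈ 231.94)
-80*(9 + p) = -80*(9 + 15540/67) = -80*16143/67 = -1291440/67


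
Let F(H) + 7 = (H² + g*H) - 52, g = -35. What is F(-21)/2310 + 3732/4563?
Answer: 1524199/1171170 ≈ 1.3014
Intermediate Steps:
F(H) = -59 + H² - 35*H (F(H) = -7 + ((H² - 35*H) - 52) = -7 + (-52 + H² - 35*H) = -59 + H² - 35*H)
F(-21)/2310 + 3732/4563 = (-59 + (-21)² - 35*(-21))/2310 + 3732/4563 = (-59 + 441 + 735)*(1/2310) + 3732*(1/4563) = 1117*(1/2310) + 1244/1521 = 1117/2310 + 1244/1521 = 1524199/1171170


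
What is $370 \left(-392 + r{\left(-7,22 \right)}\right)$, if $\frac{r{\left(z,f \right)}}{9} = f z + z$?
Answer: $-681170$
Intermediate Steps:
$r{\left(z,f \right)} = 9 z + 9 f z$ ($r{\left(z,f \right)} = 9 \left(f z + z\right) = 9 \left(z + f z\right) = 9 z + 9 f z$)
$370 \left(-392 + r{\left(-7,22 \right)}\right) = 370 \left(-392 + 9 \left(-7\right) \left(1 + 22\right)\right) = 370 \left(-392 + 9 \left(-7\right) 23\right) = 370 \left(-392 - 1449\right) = 370 \left(-1841\right) = -681170$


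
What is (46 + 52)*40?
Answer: 3920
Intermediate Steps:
(46 + 52)*40 = 98*40 = 3920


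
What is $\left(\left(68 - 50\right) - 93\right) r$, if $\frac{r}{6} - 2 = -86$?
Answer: $37800$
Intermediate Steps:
$r = -504$ ($r = 12 + 6 \left(-86\right) = 12 - 516 = -504$)
$\left(\left(68 - 50\right) - 93\right) r = \left(\left(68 - 50\right) - 93\right) \left(-504\right) = \left(18 - 93\right) \left(-504\right) = \left(-75\right) \left(-504\right) = 37800$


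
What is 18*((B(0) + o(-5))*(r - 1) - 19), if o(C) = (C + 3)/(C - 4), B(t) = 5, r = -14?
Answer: -1752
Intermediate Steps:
o(C) = (3 + C)/(-4 + C)
18*((B(0) + o(-5))*(r - 1) - 19) = 18*((5 + (3 - 5)/(-4 - 5))*(-14 - 1) - 19) = 18*((5 - 2/(-9))*(-15) - 19) = 18*((5 - ⅑*(-2))*(-15) - 19) = 18*((5 + 2/9)*(-15) - 19) = 18*((47/9)*(-15) - 19) = 18*(-235/3 - 19) = 18*(-292/3) = -1752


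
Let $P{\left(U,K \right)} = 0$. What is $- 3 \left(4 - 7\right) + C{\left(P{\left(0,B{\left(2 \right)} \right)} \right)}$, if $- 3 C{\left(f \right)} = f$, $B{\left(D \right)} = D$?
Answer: $9$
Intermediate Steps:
$C{\left(f \right)} = - \frac{f}{3}$
$- 3 \left(4 - 7\right) + C{\left(P{\left(0,B{\left(2 \right)} \right)} \right)} = - 3 \left(4 - 7\right) - 0 = \left(-3\right) \left(-3\right) + 0 = 9 + 0 = 9$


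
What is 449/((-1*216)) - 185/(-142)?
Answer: -11899/15336 ≈ -0.77589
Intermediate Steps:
449/((-1*216)) - 185/(-142) = 449/(-216) - 185*(-1/142) = 449*(-1/216) + 185/142 = -449/216 + 185/142 = -11899/15336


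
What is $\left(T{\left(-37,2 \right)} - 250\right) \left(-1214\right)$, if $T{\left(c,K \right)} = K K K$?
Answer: $293788$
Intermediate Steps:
$T{\left(c,K \right)} = K^{3}$ ($T{\left(c,K \right)} = K^{2} K = K^{3}$)
$\left(T{\left(-37,2 \right)} - 250\right) \left(-1214\right) = \left(2^{3} - 250\right) \left(-1214\right) = \left(8 - 250\right) \left(-1214\right) = \left(-242\right) \left(-1214\right) = 293788$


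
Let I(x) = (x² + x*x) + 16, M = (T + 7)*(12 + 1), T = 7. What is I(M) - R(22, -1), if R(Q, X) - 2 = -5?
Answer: 66267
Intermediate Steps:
R(Q, X) = -3 (R(Q, X) = 2 - 5 = -3)
M = 182 (M = (7 + 7)*(12 + 1) = 14*13 = 182)
I(x) = 16 + 2*x² (I(x) = (x² + x²) + 16 = 2*x² + 16 = 16 + 2*x²)
I(M) - R(22, -1) = (16 + 2*182²) - 1*(-3) = (16 + 2*33124) + 3 = (16 + 66248) + 3 = 66264 + 3 = 66267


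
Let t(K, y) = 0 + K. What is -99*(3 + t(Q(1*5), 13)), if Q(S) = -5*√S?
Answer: -297 + 495*√5 ≈ 809.85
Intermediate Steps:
t(K, y) = K
-99*(3 + t(Q(1*5), 13)) = -99*(3 - 5*√5) = -297 + 495*√5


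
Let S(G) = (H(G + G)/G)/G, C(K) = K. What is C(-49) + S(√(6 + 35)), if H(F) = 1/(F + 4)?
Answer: -74334/1517 + √41/3034 ≈ -48.999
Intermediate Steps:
H(F) = 1/(4 + F)
S(G) = 1/(G²*(4 + 2*G)) (S(G) = (1/((4 + (G + G))*G))/G = (1/((4 + 2*G)*G))/G = (1/(G*(4 + 2*G)))/G = 1/(G²*(4 + 2*G)))
C(-49) + S(√(6 + 35)) = -49 + 1/(2*(√(6 + 35))²*(2 + √(6 + 35))) = -49 + 1/(2*(√41)²*(2 + √41)) = -49 + (½)*(1/41)/(2 + √41) = -49 + 1/(82*(2 + √41))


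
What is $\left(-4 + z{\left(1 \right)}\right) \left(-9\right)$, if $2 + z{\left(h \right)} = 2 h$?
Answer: $36$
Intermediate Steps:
$z{\left(h \right)} = -2 + 2 h$
$\left(-4 + z{\left(1 \right)}\right) \left(-9\right) = \left(-4 + \left(-2 + 2 \cdot 1\right)\right) \left(-9\right) = \left(-4 + \left(-2 + 2\right)\right) \left(-9\right) = \left(-4 + 0\right) \left(-9\right) = \left(-4\right) \left(-9\right) = 36$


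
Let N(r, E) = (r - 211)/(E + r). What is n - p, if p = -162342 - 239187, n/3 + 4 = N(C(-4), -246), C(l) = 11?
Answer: 18871419/47 ≈ 4.0152e+5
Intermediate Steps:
N(r, E) = (-211 + r)/(E + r)
n = -444/47 (n = -12 + 3*((-211 + 11)/(-246 + 11)) = -12 + 3*(-200/(-235)) = -12 + 3*(-1/235*(-200)) = -12 + 3*(40/47) = -12 + 120/47 = -444/47 ≈ -9.4468)
p = -401529
n - p = -444/47 - 1*(-401529) = -444/47 + 401529 = 18871419/47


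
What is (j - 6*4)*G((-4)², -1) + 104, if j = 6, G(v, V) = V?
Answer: 122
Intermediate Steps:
(j - 6*4)*G((-4)², -1) + 104 = (6 - 6*4)*(-1) + 104 = (6 - 24)*(-1) + 104 = -18*(-1) + 104 = 18 + 104 = 122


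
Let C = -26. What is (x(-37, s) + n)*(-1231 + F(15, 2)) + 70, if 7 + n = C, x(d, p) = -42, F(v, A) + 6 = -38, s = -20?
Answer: 95695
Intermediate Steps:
F(v, A) = -44 (F(v, A) = -6 - 38 = -44)
n = -33 (n = -7 - 26 = -33)
(x(-37, s) + n)*(-1231 + F(15, 2)) + 70 = (-42 - 33)*(-1231 - 44) + 70 = -75*(-1275) + 70 = 95625 + 70 = 95695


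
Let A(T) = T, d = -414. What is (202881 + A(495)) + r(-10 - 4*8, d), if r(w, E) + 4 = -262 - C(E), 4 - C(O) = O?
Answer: 202692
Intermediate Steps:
C(O) = 4 - O
r(w, E) = -270 + E (r(w, E) = -4 + (-262 - (4 - E)) = -4 + (-262 + (-4 + E)) = -4 + (-266 + E) = -270 + E)
(202881 + A(495)) + r(-10 - 4*8, d) = (202881 + 495) + (-270 - 414) = 203376 - 684 = 202692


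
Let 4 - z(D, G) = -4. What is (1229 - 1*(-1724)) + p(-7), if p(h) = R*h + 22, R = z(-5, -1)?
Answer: 2919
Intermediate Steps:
z(D, G) = 8 (z(D, G) = 4 - 1*(-4) = 4 + 4 = 8)
R = 8
p(h) = 22 + 8*h (p(h) = 8*h + 22 = 22 + 8*h)
(1229 - 1*(-1724)) + p(-7) = (1229 - 1*(-1724)) + (22 + 8*(-7)) = (1229 + 1724) + (22 - 56) = 2953 - 34 = 2919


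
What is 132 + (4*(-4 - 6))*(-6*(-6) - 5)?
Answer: -1108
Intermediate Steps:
132 + (4*(-4 - 6))*(-6*(-6) - 5) = 132 + (4*(-10))*(36 - 5) = 132 - 40*31 = 132 - 1240 = -1108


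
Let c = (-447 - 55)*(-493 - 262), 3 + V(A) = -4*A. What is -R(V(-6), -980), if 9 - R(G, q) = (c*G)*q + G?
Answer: -7800025788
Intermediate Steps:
V(A) = -3 - 4*A
c = 379010 (c = -502*(-755) = 379010)
R(G, q) = 9 - G - 379010*G*q (R(G, q) = 9 - ((379010*G)*q + G) = 9 - (379010*G*q + G) = 9 - (G + 379010*G*q) = 9 + (-G - 379010*G*q) = 9 - G - 379010*G*q)
-R(V(-6), -980) = -(9 - (-3 - 4*(-6)) - 379010*(-3 - 4*(-6))*(-980)) = -(9 - (-3 + 24) - 379010*(-3 + 24)*(-980)) = -(9 - 1*21 - 379010*21*(-980)) = -(9 - 21 + 7800025800) = -1*7800025788 = -7800025788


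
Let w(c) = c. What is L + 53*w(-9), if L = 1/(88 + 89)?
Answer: -84428/177 ≈ -476.99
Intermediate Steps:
L = 1/177 ≈ 0.0056497
L + 53*w(-9) = 1/177 + 53*(-9) = 1/177 - 477 = -84428/177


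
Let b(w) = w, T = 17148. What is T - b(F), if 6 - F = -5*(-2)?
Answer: 17152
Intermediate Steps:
F = -4 (F = 6 - (-5)*(-2) = 6 - 1*10 = 6 - 10 = -4)
T - b(F) = 17148 - 1*(-4) = 17148 + 4 = 17152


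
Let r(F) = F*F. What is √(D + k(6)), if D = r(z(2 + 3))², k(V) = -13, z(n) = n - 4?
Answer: 2*I*√3 ≈ 3.4641*I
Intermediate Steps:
z(n) = -4 + n
r(F) = F²
D = 1 (D = ((-4 + (2 + 3))²)² = ((-4 + 5)²)² = (1²)² = 1² = 1)
√(D + k(6)) = √(1 - 13) = √(-12) = 2*I*√3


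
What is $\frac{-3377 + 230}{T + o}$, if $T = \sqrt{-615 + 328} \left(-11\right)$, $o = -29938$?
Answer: $\frac{31404962}{298772857} - \frac{11539 i \sqrt{287}}{298772857} \approx 0.10511 - 0.00065429 i$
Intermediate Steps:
$T = - 11 i \sqrt{287}$ ($T = \sqrt{-287} \left(-11\right) = i \sqrt{287} \left(-11\right) = - 11 i \sqrt{287} \approx - 186.35 i$)
$\frac{-3377 + 230}{T + o} = \frac{-3377 + 230}{- 11 i \sqrt{287} - 29938} = - \frac{3147}{-29938 - 11 i \sqrt{287}}$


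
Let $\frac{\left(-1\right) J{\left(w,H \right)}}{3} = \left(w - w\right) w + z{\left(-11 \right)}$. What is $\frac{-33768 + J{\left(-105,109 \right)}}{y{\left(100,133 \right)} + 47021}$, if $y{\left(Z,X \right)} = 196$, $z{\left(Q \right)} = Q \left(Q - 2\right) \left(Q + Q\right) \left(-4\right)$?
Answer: $- \frac{23840}{15739} \approx -1.5147$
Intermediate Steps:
$z{\left(Q \right)} = - 8 Q^{2} \left(-2 + Q\right)$ ($z{\left(Q \right)} = Q \left(-2 + Q\right) 2 Q \left(-4\right) = Q 2 Q \left(-2 + Q\right) \left(-4\right) = 2 Q^{2} \left(-2 + Q\right) \left(-4\right) = - 8 Q^{2} \left(-2 + Q\right)$)
$J{\left(w,H \right)} = -37752$ ($J{\left(w,H \right)} = - 3 \left(\left(w - w\right) w + 8 \left(-11\right)^{2} \left(2 - -11\right)\right) = - 3 \left(0 w + 8 \cdot 121 \left(2 + 11\right)\right) = - 3 \left(0 + 8 \cdot 121 \cdot 13\right) = - 3 \left(0 + 12584\right) = \left(-3\right) 12584 = -37752$)
$\frac{-33768 + J{\left(-105,109 \right)}}{y{\left(100,133 \right)} + 47021} = \frac{-33768 - 37752}{196 + 47021} = - \frac{71520}{47217} = \left(-71520\right) \frac{1}{47217} = - \frac{23840}{15739}$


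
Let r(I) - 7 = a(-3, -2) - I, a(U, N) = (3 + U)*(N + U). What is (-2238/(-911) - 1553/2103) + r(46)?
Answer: -71425756/1915833 ≈ -37.282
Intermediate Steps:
r(I) = 7 - I (r(I) = 7 + (((-3)**2 + 3*(-2) + 3*(-3) - 2*(-3)) - I) = 7 + ((9 - 6 - 9 + 6) - I) = 7 + (0 - I) = 7 - I)
(-2238/(-911) - 1553/2103) + r(46) = (-2238/(-911) - 1553/2103) + (7 - 1*46) = (-2238*(-1/911) - 1553*1/2103) + (7 - 46) = (2238/911 - 1553/2103) - 39 = 3291731/1915833 - 39 = -71425756/1915833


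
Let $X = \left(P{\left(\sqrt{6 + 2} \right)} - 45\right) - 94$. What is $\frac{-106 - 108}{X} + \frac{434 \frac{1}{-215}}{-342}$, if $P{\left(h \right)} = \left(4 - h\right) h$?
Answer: $\frac{1161214747}{789748965} + \frac{1712 \sqrt{2}}{21481} \approx 1.5831$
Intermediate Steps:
$P{\left(h \right)} = h \left(4 - h\right)$
$X = -139 + 2 \sqrt{2} \left(4 - 2 \sqrt{2}\right)$ ($X = \left(\sqrt{6 + 2} \left(4 - \sqrt{6 + 2}\right) - 45\right) - 94 = \left(\sqrt{8} \left(4 - \sqrt{8}\right) - 45\right) - 94 = \left(2 \sqrt{2} \left(4 - 2 \sqrt{2}\right) - 45\right) - 94 = \left(-45 + 2 \sqrt{2} \left(4 - 2 \sqrt{2}\right)\right) - 94 = -139 + 2 \sqrt{2} \left(4 - 2 \sqrt{2}\right) \approx -135.69$)
$\frac{-106 - 108}{X} + \frac{434 \frac{1}{-215}}{-342} = \frac{-106 - 108}{-147 + 8 \sqrt{2}} + \frac{434 \frac{1}{-215}}{-342} = \frac{-106 - 108}{-147 + 8 \sqrt{2}} + 434 \left(- \frac{1}{215}\right) \left(- \frac{1}{342}\right) = - \frac{214}{-147 + 8 \sqrt{2}} - - \frac{217}{36765} = - \frac{214}{-147 + 8 \sqrt{2}} + \frac{217}{36765} = \frac{217}{36765} - \frac{214}{-147 + 8 \sqrt{2}}$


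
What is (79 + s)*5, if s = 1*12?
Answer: 455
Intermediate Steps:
s = 12
(79 + s)*5 = (79 + 12)*5 = 91*5 = 455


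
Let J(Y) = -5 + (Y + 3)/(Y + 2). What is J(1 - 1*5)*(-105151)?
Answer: 946359/2 ≈ 4.7318e+5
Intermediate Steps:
J(Y) = -5 + (3 + Y)/(2 + Y)
J(1 - 1*5)*(-105151) = ((-7 - 4*(1 - 1*5))/(2 + (1 - 1*5)))*(-105151) = ((-7 - 4*(1 - 5))/(2 + (1 - 5)))*(-105151) = ((-7 - 4*(-4))/(2 - 4))*(-105151) = ((-7 + 16)/(-2))*(-105151) = -½*9*(-105151) = -9/2*(-105151) = 946359/2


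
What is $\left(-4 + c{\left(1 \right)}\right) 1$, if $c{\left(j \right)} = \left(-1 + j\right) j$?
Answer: $-4$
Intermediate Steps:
$c{\left(j \right)} = j \left(-1 + j\right)$
$\left(-4 + c{\left(1 \right)}\right) 1 = \left(-4 + 1 \left(-1 + 1\right)\right) 1 = \left(-4 + 1 \cdot 0\right) 1 = \left(-4 + 0\right) 1 = \left(-4\right) 1 = -4$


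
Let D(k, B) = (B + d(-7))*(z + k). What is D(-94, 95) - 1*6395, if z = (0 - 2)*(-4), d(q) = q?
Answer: -13963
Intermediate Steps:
z = 8 (z = -2*(-4) = 8)
D(k, B) = (-7 + B)*(8 + k) (D(k, B) = (B - 7)*(8 + k) = (-7 + B)*(8 + k))
D(-94, 95) - 1*6395 = (-56 - 7*(-94) + 8*95 + 95*(-94)) - 1*6395 = (-56 + 658 + 760 - 8930) - 6395 = -7568 - 6395 = -13963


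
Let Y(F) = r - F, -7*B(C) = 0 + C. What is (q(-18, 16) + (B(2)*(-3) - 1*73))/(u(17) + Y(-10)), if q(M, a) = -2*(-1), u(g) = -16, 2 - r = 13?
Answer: 491/119 ≈ 4.1261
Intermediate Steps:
r = -11 (r = 2 - 1*13 = 2 - 13 = -11)
q(M, a) = 2
B(C) = -C/7 (B(C) = -(0 + C)/7 = -C/7)
Y(F) = -11 - F
(q(-18, 16) + (B(2)*(-3) - 1*73))/(u(17) + Y(-10)) = (2 + (-⅐*2*(-3) - 1*73))/(-16 + (-11 - 1*(-10))) = (2 + (-2/7*(-3) - 73))/(-16 + (-11 + 10)) = (2 + (6/7 - 73))/(-16 - 1) = (2 - 505/7)/(-17) = -491/7*(-1/17) = 491/119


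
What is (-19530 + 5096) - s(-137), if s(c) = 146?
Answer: -14580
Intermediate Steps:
(-19530 + 5096) - s(-137) = (-19530 + 5096) - 1*146 = -14434 - 146 = -14580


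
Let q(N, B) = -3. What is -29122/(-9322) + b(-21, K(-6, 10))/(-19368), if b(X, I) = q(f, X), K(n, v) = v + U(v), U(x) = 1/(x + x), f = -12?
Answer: 94010477/30091416 ≈ 3.1242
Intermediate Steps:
U(x) = 1/(2*x)
K(n, v) = v + 1/(2*v)
b(X, I) = -3
-29122/(-9322) + b(-21, K(-6, 10))/(-19368) = -29122/(-9322) - 3/(-19368) = -29122*(-1/9322) - 3*(-1/19368) = 14561/4661 + 1/6456 = 94010477/30091416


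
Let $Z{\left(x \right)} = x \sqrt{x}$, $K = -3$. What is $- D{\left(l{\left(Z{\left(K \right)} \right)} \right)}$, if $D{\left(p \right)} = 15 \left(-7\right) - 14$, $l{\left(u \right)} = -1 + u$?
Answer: $119$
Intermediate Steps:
$Z{\left(x \right)} = x^{\frac{3}{2}}$
$D{\left(p \right)} = -119$ ($D{\left(p \right)} = -105 - 14 = -119$)
$- D{\left(l{\left(Z{\left(K \right)} \right)} \right)} = \left(-1\right) \left(-119\right) = 119$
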